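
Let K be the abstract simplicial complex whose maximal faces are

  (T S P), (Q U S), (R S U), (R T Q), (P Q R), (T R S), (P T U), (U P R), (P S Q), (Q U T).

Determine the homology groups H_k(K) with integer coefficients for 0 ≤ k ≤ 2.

H_0 = Z,  H_1 = Z/2,  H_2 = 0.

We work with the vertex ordering P < Q < R < S < T < U. The simplices of K, each written with vertices in increasing order, are:

  0-simplices (6): P, Q, R, S, T, U
  1-simplices (15): PQ, PR, PS, PT, PU, QR, QS, QT, QU, RS, RT, RU, ST, SU, TU
  2-simplices (10): PQR, PQS, PRU, PST, PTU, QRT, QSU, QTU, RST, RSU

so the chain groups are C_0 ≅ Z^6, C_1 ≅ Z^15, C_2 ≅ Z^10.

The boundary map ∂_1: C_1 → C_0 maps an edge to its endpoints' difference, ∂[p,q] = q − p.
The 6×15 boundary matrix has rank 5 and Smith normal form diag(1,1,1,1,1).

Boundary ∂_2: C_2 → C_1 acts by ∂[p,q,r] = [q,r] − [p,r] + [p,q]. For instance
  ∂QRT = RT − QT + QR,
  ∂RST = ST − RT + RS.
This gives a 15×10 integer matrix of rank 10; reducing to Smith normal form yields diagonal entries (1,1,1,1,1,1,1,1,1,2).

Now H_k = ker ∂_k / im ∂_{k+1}, so:

  H_0: rank C_0 − rank ∂_1 = 6 − 5 = 1, and the invariant factors of ∂_1 are all 1, so H_0 ≅ Z.
  H_1: rank ker ∂_1 − rank ∂_2 = (15 − 5) − 10 = 0, and ∂_2 has invariant factor 2 > 1, so H_1 ≅ Z/2.
  H_2: rank ker ∂_2 − rank ∂_3 = (10 − 10) − 0 = 0, and there is no ∂_3, so H_2 ≅ 0.

As a check, the Euler characteristic is 6 − 15 + 10 = 1, which agrees with 1 − 0 + 0 = 1.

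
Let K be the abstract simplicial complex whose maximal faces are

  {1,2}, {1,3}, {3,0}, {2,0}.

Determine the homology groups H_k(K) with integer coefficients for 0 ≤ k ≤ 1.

H_0 = Z,  H_1 = Z.

Take the total order 0 < 1 < 2 < 3 on the vertex set. Then K (dimension 1) consists of the simplices:

  0-simplices (4): [0], [1], [2], [3]
  1-simplices (4): [0,2], [0,3], [1,2], [1,3]

giving chain groups C_0 ≅ Z^4, C_1 ≅ Z^4.

Boundary ∂_1: C_1 → C_0 sends each edge [p,q] (with p < q) to q − p.
The 4×4 boundary matrix has rank 3 and Smith normal form diag(1,1,1).

From H_k ≅ ker(∂_k) / im(∂_{k+1}) we obtain:

  H_0: rank C_0 − rank ∂_1 = 4 − 3 = 1, and the invariant factors of ∂_1 are all 1, so H_0 = Z.
  H_1: rank ker ∂_1 − rank ∂_2 = (4 − 3) − 0 = 1, and there is no ∂_2, so H_1 = Z.

(K is a triangulation of the circle S^1.)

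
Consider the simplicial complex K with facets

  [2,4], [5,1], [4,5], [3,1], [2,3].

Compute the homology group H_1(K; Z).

We work with the vertex ordering 1 < 2 < 3 < 4 < 5. The simplices of K, each written with vertices in increasing order, are:

  0-simplices (5): [1], [2], [3], [4], [5]
  1-simplices (5): [1,3], [1,5], [2,3], [2,4], [4,5]

so the chain groups are C_0 ≅ Z^5, C_1 ≅ Z^5.

Boundary ∂_1: C_1 → C_0 sends each edge [p,q] (with p < q) to q − p. For instance
  ∂[2,4] = [4] − [2].
This gives a 5×5 integer matrix of rank 4; reducing to Smith normal form yields diagonal entries (1,1,1,1).

Reading off H_k = ker ∂_k / im ∂_{k+1}:

  H_1: rank ker ∂_1 − rank ∂_2 = (5 − 4) − 0 = 1, and there is no ∂_2, so H_1 ≅ Z.

(K is a triangulation of the circle S^1.)

H_1 = Z.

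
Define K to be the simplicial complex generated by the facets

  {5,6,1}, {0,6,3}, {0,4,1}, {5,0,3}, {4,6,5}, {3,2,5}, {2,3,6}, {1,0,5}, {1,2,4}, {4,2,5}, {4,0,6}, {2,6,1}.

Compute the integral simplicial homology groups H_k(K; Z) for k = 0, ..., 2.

H_0 ≅ Z,  H_1 ≅ Z/2,  H_2 = 0.

Order the vertices as 0 < 1 < 2 < 3 < 4 < 5 < 6. Listing each simplex with vertices in this order, K has dimension 2 with simplices:

  0-simplices (7): [0], [1], [2], [3], [4], [5], [6]
  1-simplices (18): [0,1], [0,3], [0,4], [0,5], [0,6], [1,2], [1,4], [1,5], [1,6], [2,3], [2,4], [2,5], [2,6], [3,5], [3,6], [4,5], [4,6], [5,6]
  2-simplices (12): [0,1,4], [0,1,5], [0,3,5], [0,3,6], [0,4,6], [1,2,4], [1,2,6], [1,5,6], [2,3,5], [2,3,6], [2,4,5], [4,5,6]

so the chain groups are C_0 ≅ Z^7, C_1 ≅ Z^18, C_2 ≅ Z^12.

The boundary map ∂_1: C_1 → C_0 sends each edge [p,q] (with p < q) to q − p. For instance
  ∂[2,3] = [3] − [2].
As a 7×18 matrix over Z this has rank 6, with invariant factors (1,1,1,1,1,1).

∂_2: C_2 → C_1 sends each 2-simplex [p,q,r] to [q,r] − [p,r] + [p,q]. For instance
  ∂[2,3,6] = [3,6] − [2,6] + [2,3],
  ∂[0,3,6] = [3,6] − [0,6] + [0,3].
The 18×12 boundary matrix has rank 12 and Smith normal form diag(1,1,1,1,1,1,1,1,1,1,1,2).

From H_k ≅ ker(∂_k) / im(∂_{k+1}) we obtain:

  H_0: rank C_0 − rank ∂_1 = 7 − 6 = 1, and the invariant factors of ∂_1 are all 1, so H_0 ≅ Z.
  H_1: rank ker ∂_1 − rank ∂_2 = (18 − 6) − 12 = 0, and ∂_2 has invariant factor 2 > 1, so H_1 ≅ Z/2.
  H_2: rank ker ∂_2 − rank ∂_3 = (12 − 12) − 0 = 0, and there is no ∂_3, so H_2 ≅ 0.

As a check, the Euler characteristic is 7 − 18 + 12 = 1, which agrees with 1 − 0 + 0 = 1.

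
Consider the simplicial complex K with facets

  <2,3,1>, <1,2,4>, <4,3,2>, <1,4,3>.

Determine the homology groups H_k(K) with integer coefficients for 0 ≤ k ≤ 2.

K has 4 vertices, 6 edges, 4 triangles.
rank ∂_0 = 0, rank ∂_1 = 3 ⇒ b_0 = 4 − 0 − 3 = 1; all invariant factors of ∂_1 are 1 so no torsion. So H_0 ≅ Z.
rank ∂_1 = 3, rank ∂_2 = 3 ⇒ b_1 = 6 − 3 − 3 = 0; all invariant factors of ∂_2 are 1 so no torsion. So H_1 ≅ 0.
rank ∂_2 = 3, rank ∂_3 = 0 ⇒ b_2 = 4 − 3 − 0 = 1. So H_2 ≅ Z.

H_0 = Z,  H_1 = 0,  H_2 = Z.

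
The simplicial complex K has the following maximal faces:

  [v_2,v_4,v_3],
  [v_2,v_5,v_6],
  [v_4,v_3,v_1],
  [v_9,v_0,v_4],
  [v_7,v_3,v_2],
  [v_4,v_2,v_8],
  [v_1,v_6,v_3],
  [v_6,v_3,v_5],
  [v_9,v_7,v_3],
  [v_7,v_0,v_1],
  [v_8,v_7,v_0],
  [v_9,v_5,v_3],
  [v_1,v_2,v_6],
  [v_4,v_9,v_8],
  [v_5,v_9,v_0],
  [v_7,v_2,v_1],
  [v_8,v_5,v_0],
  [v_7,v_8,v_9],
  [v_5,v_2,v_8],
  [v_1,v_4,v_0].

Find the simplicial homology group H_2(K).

H_2 = 0.

We work with the vertex ordering v_0 < v_1 < v_2 < v_3 < v_4 < v_5 < v_6 < v_7 < v_8 < v_9. The simplices of K, each written with vertices in increasing order, are:

  0-simplices (10): [v_0], [v_1], [v_2], [v_3], [v_4], [v_5], [v_6], [v_7], [v_8], [v_9]
  1-simplices (30): (30 of them)
  2-simplices (20): (20 of them)

Hence C_0 ≅ Z^10, C_1 ≅ Z^30, C_2 ≅ Z^20.

The boundary map ∂_1: C_1 → C_0 is given by ∂[p,q] = [q] − [p]. For instance
  ∂[v_3,v_7] = [v_7] − [v_3].
The resulting 10×30 matrix has rank 9, and its Smith normal form has invariant factors (1,1,1,1,1,1,1,1,1).

The boundary map ∂_2: C_2 → C_1 acts by ∂[p,q,r] = [q,r] − [p,r] + [p,q]. For instance
  ∂[v_0,v_1,v_7] = [v_1,v_7] − [v_0,v_7] + [v_0,v_1],
  ∂[v_2,v_5,v_8] = [v_5,v_8] − [v_2,v_8] + [v_2,v_5].
The resulting 30×20 matrix has rank 20, and its Smith normal form has invariant factors (1,1,1,1,1,1,1,1,1,1,1,1,1,1,1,1,1,1,1,2).

From H_k ≅ ker(∂_k) / im(∂_{k+1}) we obtain:

  H_2: rank ker ∂_2 − rank ∂_3 = (20 − 20) − 0 = 0, and there is no ∂_3, so H_2 ≅ 0.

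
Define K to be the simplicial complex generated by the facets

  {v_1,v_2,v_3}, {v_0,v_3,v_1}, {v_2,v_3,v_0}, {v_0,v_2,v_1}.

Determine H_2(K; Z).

H_2 = Z.

Order the vertices as v_0 < v_1 < v_2 < v_3. Listing each simplex with vertices in this order, K has dimension 2 with simplices:

  0-simplices (4): [v_0], [v_1], [v_2], [v_3]
  1-simplices (6): [v_0,v_1], [v_0,v_2], [v_0,v_3], [v_1,v_2], [v_1,v_3], [v_2,v_3]
  2-simplices (4): [v_0,v_1,v_2], [v_0,v_1,v_3], [v_0,v_2,v_3], [v_1,v_2,v_3]

giving chain groups C_0 ≅ Z^4, C_1 ≅ Z^6, C_2 ≅ Z^4.

The boundary map ∂_1: C_1 → C_0 maps an edge to its endpoints' difference, ∂[p,q] = q − p. For instance
  ∂[v_0,v_3] = [v_3] − [v_0].
As a 4×6 matrix over Z this has rank 3, with invariant factors (1,1,1).

Boundary ∂_2: C_2 → C_1 sends each 2-simplex [p,q,r] to [q,r] − [p,r] + [p,q]. For instance
  ∂[v_0,v_1,v_2] = [v_1,v_2] − [v_0,v_2] + [v_0,v_1],
  ∂[v_0,v_2,v_3] = [v_2,v_3] − [v_0,v_3] + [v_0,v_2].
The 6×4 boundary matrix has rank 3 and Smith normal form diag(1,1,1).

Computing H_k = (kernel of ∂_k) / (image of ∂_{k+1}):

  H_2: rank ker ∂_2 − rank ∂_3 = (4 − 3) − 0 = 1, and there is no ∂_3, so H_2 ≅ Z.

(K is a triangulation of the 2-sphere S^2.)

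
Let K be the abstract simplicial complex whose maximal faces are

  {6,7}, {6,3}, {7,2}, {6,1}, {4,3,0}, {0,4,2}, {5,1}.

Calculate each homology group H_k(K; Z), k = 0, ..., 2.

H_0 = Z,  H_1 = Z,  H_2 = 0.

K has 8 vertices, 10 edges, 2 triangles.
rank ∂_0 = 0, rank ∂_1 = 7 ⇒ b_0 = 8 − 0 − 7 = 1; all invariant factors of ∂_1 are 1 so no torsion. So H_0 ≅ Z.
rank ∂_1 = 7, rank ∂_2 = 2 ⇒ b_1 = 10 − 7 − 2 = 1; all invariant factors of ∂_2 are 1 so no torsion. So H_1 ≅ Z.
rank ∂_2 = 2, rank ∂_3 = 0 ⇒ b_2 = 2 − 2 − 0 = 0. So H_2 ≅ 0.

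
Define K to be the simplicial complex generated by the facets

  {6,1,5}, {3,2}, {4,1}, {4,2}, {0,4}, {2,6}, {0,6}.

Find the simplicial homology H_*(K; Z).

H_0 = Z,  H_1 = Z^2,  H_2 = 0.

Take the total order 0 < 1 < 2 < 3 < 4 < 5 < 6 on the vertex set. Then K (dimension 2) consists of the simplices:

  0-simplices (7): [0], [1], [2], [3], [4], [5], [6]
  1-simplices (9): [0,4], [0,6], [1,4], [1,5], [1,6], [2,3], [2,4], [2,6], [5,6]
  2-simplices (1): [1,5,6]

giving chain groups C_0 ≅ Z^7, C_1 ≅ Z^9, C_2 ≅ Z^1.

The boundary map ∂_1: C_1 → C_0 is given by ∂[p,q] = [q] − [p].
As a 7×9 matrix over Z this has rank 6, with invariant factors (1,1,1,1,1,1).

Boundary ∂_2: C_2 → C_1 maps a triangle to the signed sum of its edges. For instance
  ∂[1,5,6] = [5,6] − [1,6] + [1,5].
This gives a 9×1 integer matrix of rank 1; reducing to Smith normal form yields diagonal entries (1).

Reading off H_k = ker ∂_k / im ∂_{k+1}:

  H_0: rank C_0 − rank ∂_1 = 7 − 6 = 1, and the invariant factors of ∂_1 are all 1, so H_0 ≅ Z.
  H_1: rank ker ∂_1 − rank ∂_2 = (9 − 6) − 1 = 2, and the invariant factors of ∂_2 are all 1, so H_1 ≅ Z^2.
  H_2: rank ker ∂_2 − rank ∂_3 = (1 − 1) − 0 = 0, and there is no ∂_3, so H_2 ≅ 0.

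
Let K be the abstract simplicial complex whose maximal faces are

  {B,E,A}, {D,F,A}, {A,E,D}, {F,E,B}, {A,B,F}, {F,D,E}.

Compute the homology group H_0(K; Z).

Fix the vertex order A < B < D < E < F and write every simplex with vertices in increasing order. Then dim K = 2 and the simplices of K are:

  0-simplices (5): A, B, D, E, F
  1-simplices (9): AB, AD, AE, AF, BE, BF, DE, DF, EF
  2-simplices (6): ABE, ABF, ADE, ADF, BEF, DEF

Hence C_0 ≅ Z^5, C_1 ≅ Z^9, C_2 ≅ Z^6.

Boundary ∂_1: C_1 → C_0 sends each edge [p,q] (with p < q) to q − p.
This gives a 5×9 integer matrix of rank 4; reducing to Smith normal form yields diagonal entries (1,1,1,1).

Boundary ∂_2: C_2 → C_1 acts by ∂[p,q,r] = [q,r] − [p,r] + [p,q]. For instance
  ∂ABF = BF − AF + AB,
  ∂ADE = DE − AE + AD.
This gives a 9×6 integer matrix of rank 5; reducing to Smith normal form yields diagonal entries (1,1,1,1,1).

Computing H_k = (kernel of ∂_k) / (image of ∂_{k+1}):

  H_0: rank C_0 − rank ∂_1 = 5 − 4 = 1, and the invariant factors of ∂_1 are all 1, so H_0 = Z.

(K is a triangulation of the 2-sphere S^2.)

H_0 = Z.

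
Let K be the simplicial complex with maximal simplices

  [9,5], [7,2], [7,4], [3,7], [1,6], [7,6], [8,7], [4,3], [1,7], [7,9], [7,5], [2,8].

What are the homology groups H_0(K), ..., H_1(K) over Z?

H_0 ≅ Z,  H_1 ≅ Z^4.

Fix the vertex order 1 < 2 < 3 < 4 < 5 < 6 < 7 < 8 < 9 and write every simplex with vertices in increasing order. Then dim K = 1 and the simplices of K are:

  0-simplices (9): [1], [2], [3], [4], [5], [6], [7], [8], [9]
  1-simplices (12): [1,6], [1,7], [2,7], [2,8], [3,4], [3,7], [4,7], [5,7], [5,9], [6,7], [7,8], [7,9]

Hence C_0 ≅ Z^9, C_1 ≅ Z^12.

Boundary ∂_1: C_1 → C_0 sends each edge [p,q] (with p < q) to q − p. For instance
  ∂[7,9] = [9] − [7].
The resulting 9×12 matrix has rank 8, and its Smith normal form has invariant factors (1,1,1,1,1,1,1,1).

Computing H_k = (kernel of ∂_k) / (image of ∂_{k+1}):

  H_0: rank C_0 − rank ∂_1 = 9 − 8 = 1, and the invariant factors of ∂_1 are all 1, so H_0 = Z.
  H_1: rank ker ∂_1 − rank ∂_2 = (12 − 8) − 0 = 4, and there is no ∂_2, so H_1 = Z^4.

(K is a triangulation of a wedge of 4 circles.)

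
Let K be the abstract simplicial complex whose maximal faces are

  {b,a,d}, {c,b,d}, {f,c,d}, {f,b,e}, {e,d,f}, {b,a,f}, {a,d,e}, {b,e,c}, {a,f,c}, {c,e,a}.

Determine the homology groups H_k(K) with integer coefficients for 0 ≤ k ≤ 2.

H_0 = Z,  H_1 = Z_2,  H_2 = 0.

We work with the vertex ordering a < b < c < d < e < f. The simplices of K, each written with vertices in increasing order, are:

  0-simplices (6): a, b, c, d, e, f
  1-simplices (15): ab, ac, ad, ae, af, bc, bd, be, bf, cd, ce, cf, de, df, ef
  2-simplices (10): abd, abf, ace, acf, ade, bcd, bce, bef, cdf, def

giving chain groups C_0 ≅ Z^6, C_1 ≅ Z^15, C_2 ≅ Z^10.

Boundary ∂_1: C_1 → C_0 sends each edge [p,q] (with p < q) to q − p.
As a 6×15 matrix over Z this has rank 5, with invariant factors (1,1,1,1,1).

The boundary map ∂_2: C_2 → C_1 maps a triangle to the signed sum of its edges. For instance
  ∂acf = cf − af + ac,
  ∂bef = ef − bf + be.
The resulting 15×10 matrix has rank 10, and its Smith normal form has invariant factors (1,1,1,1,1,1,1,1,1,2).

Reading off H_k = ker ∂_k / im ∂_{k+1}:

  H_0: rank C_0 − rank ∂_1 = 6 − 5 = 1, and the invariant factors of ∂_1 are all 1, so H_0 = Z.
  H_1: rank ker ∂_1 − rank ∂_2 = (15 − 5) − 10 = 0, and ∂_2 has invariant factor 2 > 1, so H_1 = Z_2.
  H_2: rank ker ∂_2 − rank ∂_3 = (10 − 10) − 0 = 0, and there is no ∂_3, so H_2 = 0.

As a check, the Euler characteristic is 6 − 15 + 10 = 1, which agrees with 1 − 0 + 0 = 1.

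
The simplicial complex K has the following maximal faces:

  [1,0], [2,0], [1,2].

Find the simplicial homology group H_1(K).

Order the vertices as 0 < 1 < 2. Listing each simplex with vertices in this order, K has dimension 1 with simplices:

  0-simplices (3): [0], [1], [2]
  1-simplices (3): [0,1], [0,2], [1,2]

Hence C_0 ≅ Z^3, C_1 ≅ Z^3.

The boundary map ∂_1: C_1 → C_0 sends each edge [p,q] (with p < q) to q − p. For instance
  ∂[0,1] = [1] − [0].
The 3×3 boundary matrix has rank 2 and Smith normal form diag(1,1).

From H_k ≅ ker(∂_k) / im(∂_{k+1}) we obtain:

  H_1: rank ker ∂_1 − rank ∂_2 = (3 − 2) − 0 = 1, and there is no ∂_2, so H_1 = Z.

H_1 = Z.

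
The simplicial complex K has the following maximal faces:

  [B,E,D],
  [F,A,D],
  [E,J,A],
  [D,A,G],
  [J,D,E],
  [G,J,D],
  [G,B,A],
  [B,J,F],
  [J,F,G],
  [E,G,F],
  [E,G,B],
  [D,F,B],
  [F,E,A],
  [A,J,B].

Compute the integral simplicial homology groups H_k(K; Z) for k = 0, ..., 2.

Take the total order A < B < D < E < F < G < J on the vertex set. Then K (dimension 2) consists of the simplices:

  0-simplices (7): A, B, D, E, F, G, J
  1-simplices (21): AB, AD, AE, AF, AG, AJ, BD, BE, BF, BG, BJ, DE, DF, DG, DJ, EF, EG, EJ, FG, FJ, GJ
  2-simplices (14): ABG, ABJ, ADF, ADG, AEF, AEJ, BDE, BDF, BEG, BFJ, DEJ, DGJ, EFG, FGJ

giving chain groups C_0 ≅ Z^7, C_1 ≅ Z^21, C_2 ≅ Z^14.

Boundary ∂_1: C_1 → C_0 is given by ∂[p,q] = [q] − [p]. For instance
  ∂DF = F − D.
This gives a 7×21 integer matrix of rank 6; reducing to Smith normal form yields diagonal entries (1,1,1,1,1,1).

Boundary ∂_2: C_2 → C_1 sends each 2-simplex [p,q,r] to [q,r] − [p,r] + [p,q]. For instance
  ∂ABJ = BJ − AJ + AB,
  ∂BEG = EG − BG + BE.
The 21×14 boundary matrix has rank 13 and Smith normal form diag(1,1,1,1,1,1,1,1,1,1,1,1,1).

From H_k ≅ ker(∂_k) / im(∂_{k+1}) we obtain:

  H_0: rank C_0 − rank ∂_1 = 7 − 6 = 1, and the invariant factors of ∂_1 are all 1, so H_0 = Z.
  H_1: rank ker ∂_1 − rank ∂_2 = (21 − 6) − 13 = 2, and the invariant factors of ∂_2 are all 1, so H_1 = Z^2.
  H_2: rank ker ∂_2 − rank ∂_3 = (14 − 13) − 0 = 1, and there is no ∂_3, so H_2 = Z.

(K is a triangulation of the torus T^2.)

H_0 = Z,  H_1 = Z^2,  H_2 = Z.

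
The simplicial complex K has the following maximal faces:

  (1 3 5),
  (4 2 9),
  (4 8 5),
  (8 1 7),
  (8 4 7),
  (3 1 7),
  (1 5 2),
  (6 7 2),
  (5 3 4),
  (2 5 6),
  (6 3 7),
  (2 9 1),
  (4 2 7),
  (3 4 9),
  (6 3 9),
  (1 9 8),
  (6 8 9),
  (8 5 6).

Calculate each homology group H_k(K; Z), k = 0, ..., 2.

H_0 ≅ Z,  H_1 ≅ Z^2,  H_2 ≅ Z.

Fix the vertex order 1 < 2 < 3 < 4 < 5 < 6 < 7 < 8 < 9 and write every simplex with vertices in increasing order. Then dim K = 2 and the simplices of K are:

  0-simplices (9): [1], [2], [3], [4], [5], [6], [7], [8], [9]
  1-simplices (27): (27 of them)
  2-simplices (18): [1,2,5], [1,2,9], [1,3,5], [1,3,7], [1,7,8], [1,8,9], [2,4,7], [2,4,9], [2,5,6], [2,6,7], [3,4,5], [3,4,9], [3,6,7], [3,6,9], [4,5,8], [4,7,8], [5,6,8], [6,8,9]

Hence C_0 ≅ Z^9, C_1 ≅ Z^27, C_2 ≅ Z^18.

Boundary ∂_1: C_1 → C_0 is given by ∂[p,q] = [q] − [p]. For instance
  ∂[3,6] = [6] − [3].
The resulting 9×27 matrix has rank 8, and its Smith normal form has invariant factors (1,1,1,1,1,1,1,1).

∂_2: C_2 → C_1 maps a triangle to the signed sum of its edges. For instance
  ∂[3,6,9] = [6,9] − [3,9] + [3,6],
  ∂[3,6,7] = [6,7] − [3,7] + [3,6].
The resulting 27×18 matrix has rank 17, and its Smith normal form has invariant factors (1,1,1,1,1,1,1,1,1,1,1,1,1,1,1,1,1).

Reading off H_k = ker ∂_k / im ∂_{k+1}:

  H_0: rank C_0 − rank ∂_1 = 9 − 8 = 1, and the invariant factors of ∂_1 are all 1, so H_0 ≅ Z.
  H_1: rank ker ∂_1 − rank ∂_2 = (27 − 8) − 17 = 2, and the invariant factors of ∂_2 are all 1, so H_1 ≅ Z^2.
  H_2: rank ker ∂_2 − rank ∂_3 = (18 − 17) − 0 = 1, and there is no ∂_3, so H_2 ≅ Z.

As a check, the Euler characteristic is 9 − 27 + 18 = 0, which agrees with 1 − 2 + 1 = 0.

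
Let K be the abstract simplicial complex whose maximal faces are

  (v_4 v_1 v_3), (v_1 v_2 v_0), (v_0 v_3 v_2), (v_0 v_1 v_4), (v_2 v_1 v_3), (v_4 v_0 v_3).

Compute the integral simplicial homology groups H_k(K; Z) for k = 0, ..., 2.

Order the vertices as v_0 < v_1 < v_2 < v_3 < v_4. Listing each simplex with vertices in this order, K has dimension 2 with simplices:

  0-simplices (5): [v_0], [v_1], [v_2], [v_3], [v_4]
  1-simplices (9): [v_0,v_1], [v_0,v_2], [v_0,v_3], [v_0,v_4], [v_1,v_2], [v_1,v_3], [v_1,v_4], [v_2,v_3], [v_3,v_4]
  2-simplices (6): [v_0,v_1,v_2], [v_0,v_1,v_4], [v_0,v_2,v_3], [v_0,v_3,v_4], [v_1,v_2,v_3], [v_1,v_3,v_4]

giving chain groups C_0 ≅ Z^5, C_1 ≅ Z^9, C_2 ≅ Z^6.

∂_1: C_1 → C_0 maps an edge to its endpoints' difference, ∂[p,q] = q − p. For instance
  ∂[v_2,v_3] = [v_3] − [v_2].
The resulting 5×9 matrix has rank 4, and its Smith normal form has invariant factors (1,1,1,1).

∂_2: C_2 → C_1 sends each 2-simplex [p,q,r] to [q,r] − [p,r] + [p,q]. For instance
  ∂[v_1,v_2,v_3] = [v_2,v_3] − [v_1,v_3] + [v_1,v_2],
  ∂[v_0,v_1,v_4] = [v_1,v_4] − [v_0,v_4] + [v_0,v_1].
As a 9×6 matrix over Z this has rank 5, with invariant factors (1,1,1,1,1).

Computing H_k = (kernel of ∂_k) / (image of ∂_{k+1}):

  H_0: rank C_0 − rank ∂_1 = 5 − 4 = 1, and the invariant factors of ∂_1 are all 1, so H_0 = Z.
  H_1: rank ker ∂_1 − rank ∂_2 = (9 − 4) − 5 = 0, and the invariant factors of ∂_2 are all 1, so H_1 = 0.
  H_2: rank ker ∂_2 − rank ∂_3 = (6 − 5) − 0 = 1, and there is no ∂_3, so H_2 = Z.

As a check, the Euler characteristic is 5 − 9 + 6 = 2, which agrees with 1 − 0 + 1 = 2.

H_0 ≅ Z,  H_1 = 0,  H_2 ≅ Z.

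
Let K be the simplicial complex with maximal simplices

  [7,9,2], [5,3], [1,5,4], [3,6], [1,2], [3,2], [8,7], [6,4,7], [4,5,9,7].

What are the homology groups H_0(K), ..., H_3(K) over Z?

Order the vertices as 1 < 2 < 3 < 4 < 5 < 6 < 7 < 8 < 9. Listing each simplex with vertices in this order, K has dimension 3 with simplices:

  0-simplices (9): [1], [2], [3], [4], [5], [6], [7], [8], [9]
  1-simplices (17): [1,2], [1,4], [1,5], [2,3], [2,7], [2,9], [3,5], [3,6], [4,5], [4,6], [4,7], [4,9], [5,7], [5,9], [6,7], [7,8], [7,9]
  2-simplices (7): [1,4,5], [2,7,9], [4,5,7], [4,5,9], [4,6,7], [4,7,9], [5,7,9]
  3-simplices (1): [4,5,7,9]

so the chain groups are C_0 ≅ Z^9, C_1 ≅ Z^17, C_2 ≅ Z^7, C_3 ≅ Z^1.

The boundary map ∂_1: C_1 → C_0 is given by ∂[p,q] = [q] − [p]. For instance
  ∂[7,9] = [9] − [7].
The resulting 9×17 matrix has rank 8, and its Smith normal form has invariant factors (1,1,1,1,1,1,1,1).

The boundary map ∂_2: C_2 → C_1 acts by ∂[p,q,r] = [q,r] − [p,r] + [p,q]. For instance
  ∂[4,5,7] = [5,7] − [4,7] + [4,5],
  ∂[5,7,9] = [7,9] − [5,9] + [5,7].
The resulting 17×7 matrix has rank 6, and its Smith normal form has invariant factors (1,1,1,1,1,1).

The boundary map ∂_3: C_3 → C_2 sends each 3-simplex σ to the alternating sum Σ_i (−1)^i (σ with its i-th vertex removed). For instance
  ∂[4,5,7,9] = [5,7,9] − [4,7,9] + [4,5,9] − [4,5,7].
This gives a 7×1 integer matrix of rank 1; reducing to Smith normal form yields diagonal entries (1).

Computing H_k = (kernel of ∂_k) / (image of ∂_{k+1}):

  H_0: rank C_0 − rank ∂_1 = 9 − 8 = 1, and the invariant factors of ∂_1 are all 1, so H_0 ≅ Z.
  H_1: rank ker ∂_1 − rank ∂_2 = (17 − 8) − 6 = 3, and the invariant factors of ∂_2 are all 1, so H_1 ≅ Z^3.
  H_2: rank ker ∂_2 − rank ∂_3 = (7 − 6) − 1 = 0, and the invariant factors of ∂_3 are all 1, so H_2 ≅ 0.
  H_3: rank ker ∂_3 − rank ∂_4 = (1 − 1) − 0 = 0, and there is no ∂_4, so H_3 ≅ 0.

H_0 = Z,  H_1 = Z^3,  H_2 = 0,  H_3 = 0.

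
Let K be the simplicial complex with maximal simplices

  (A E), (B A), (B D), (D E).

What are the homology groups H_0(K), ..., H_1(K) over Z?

Take the total order A < B < D < E on the vertex set. Then K (dimension 1) consists of the simplices:

  0-simplices (4): A, B, D, E
  1-simplices (4): AB, AE, BD, DE

giving chain groups C_0 ≅ Z^4, C_1 ≅ Z^4.

Boundary ∂_1: C_1 → C_0 maps an edge to its endpoints' difference, ∂[p,q] = q − p. For instance
  ∂AE = E − A.
This gives a 4×4 integer matrix of rank 3; reducing to Smith normal form yields diagonal entries (1,1,1).

Now H_k = ker ∂_k / im ∂_{k+1}, so:

  H_0: rank C_0 − rank ∂_1 = 4 − 3 = 1, and the invariant factors of ∂_1 are all 1, so H_0 ≅ Z.
  H_1: rank ker ∂_1 − rank ∂_2 = (4 − 3) − 0 = 1, and there is no ∂_2, so H_1 ≅ Z.

(K is a triangulation of the circle S^1.)

H_0 = Z,  H_1 = Z.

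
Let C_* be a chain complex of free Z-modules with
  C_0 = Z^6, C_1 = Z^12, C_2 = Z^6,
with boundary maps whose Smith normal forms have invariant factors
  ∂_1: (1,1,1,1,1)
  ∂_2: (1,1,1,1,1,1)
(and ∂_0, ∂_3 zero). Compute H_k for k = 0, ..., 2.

H_0: b_0 = 6 − 0 − 5 = 1; torsion from ∂_1 factors > 1: none. So H_0 ≅ Z.
H_1: b_1 = 12 − 5 − 6 = 1; torsion from ∂_2 factors > 1: none. So H_1 ≅ Z.
H_2: b_2 = 6 − 6 − 0 = 0; torsion from ∂_3 factors > 1: none. So H_2 ≅ 0.

H_0 ≅ Z,  H_1 ≅ Z,  H_2 = 0.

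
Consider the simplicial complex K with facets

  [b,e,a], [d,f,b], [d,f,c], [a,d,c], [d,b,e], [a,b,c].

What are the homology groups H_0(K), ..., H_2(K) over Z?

H_0 ≅ Z,  H_1 ≅ Z,  H_2 = 0.

Order the vertices as a < b < c < d < e < f. Listing each simplex with vertices in this order, K has dimension 2 with simplices:

  0-simplices (6): a, b, c, d, e, f
  1-simplices (12): ab, ac, ad, ae, bc, bd, be, bf, cd, cf, de, df
  2-simplices (6): abc, abe, acd, bde, bdf, cdf

so the chain groups are C_0 ≅ Z^6, C_1 ≅ Z^12, C_2 ≅ Z^6.

∂_1: C_1 → C_0 maps an edge to its endpoints' difference, ∂[p,q] = q − p. For instance
  ∂ab = b − a.
The resulting 6×12 matrix has rank 5, and its Smith normal form has invariant factors (1,1,1,1,1).

∂_2: C_2 → C_1 sends each 2-simplex [p,q,r] to [q,r] − [p,r] + [p,q]. For instance
  ∂bdf = df − bf + bd,
  ∂cdf = df − cf + cd.
The 12×6 boundary matrix has rank 6 and Smith normal form diag(1,1,1,1,1,1).

From H_k ≅ ker(∂_k) / im(∂_{k+1}) we obtain:

  H_0: rank C_0 − rank ∂_1 = 6 − 5 = 1, and the invariant factors of ∂_1 are all 1, so H_0 ≅ Z.
  H_1: rank ker ∂_1 − rank ∂_2 = (12 − 5) − 6 = 1, and the invariant factors of ∂_2 are all 1, so H_1 ≅ Z.
  H_2: rank ker ∂_2 − rank ∂_3 = (6 − 6) − 0 = 0, and there is no ∂_3, so H_2 ≅ 0.

As a check, the Euler characteristic is 6 − 12 + 6 = 0, which agrees with 1 − 1 + 0 = 0.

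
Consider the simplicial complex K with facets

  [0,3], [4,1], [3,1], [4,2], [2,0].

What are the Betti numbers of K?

b_0 = 1, b_1 = 1.

Take the total order 0 < 1 < 2 < 3 < 4 on the vertex set. Then K (dimension 1) consists of the simplices:

  0-simplices (5): [0], [1], [2], [3], [4]
  1-simplices (5): [0,2], [0,3], [1,3], [1,4], [2,4]

giving chain groups C_0 ≅ Z^5, C_1 ≅ Z^5.

The boundary map ∂_1: C_1 → C_0 is given by ∂[p,q] = [q] − [p].
The 5×5 boundary matrix has rank 4 and Smith normal form diag(1,1,1,1).

Computing H_k = (kernel of ∂_k) / (image of ∂_{k+1}):

  H_0: rank C_0 − rank ∂_1 = 5 − 4 = 1, and the invariant factors of ∂_1 are all 1, so H_0 ≅ Z.
  H_1: rank ker ∂_1 − rank ∂_2 = (5 − 4) − 0 = 1, and there is no ∂_2, so H_1 ≅ Z.

As a check, the Euler characteristic is 5 − 5 = 0, which agrees with 1 − 1 = 0.

Hence the Betti numbers are b_0 = 1, b_1 = 1.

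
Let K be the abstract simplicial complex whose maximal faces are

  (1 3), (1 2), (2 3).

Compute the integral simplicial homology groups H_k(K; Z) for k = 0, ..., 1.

H_0 ≅ Z,  H_1 ≅ Z.

K has 3 vertices, 3 edges.
rank ∂_0 = 0, rank ∂_1 = 2 ⇒ b_0 = 3 − 0 − 2 = 1; all invariant factors of ∂_1 are 1 so no torsion. So H_0 = Z.
rank ∂_1 = 2, rank ∂_2 = 0 ⇒ b_1 = 3 − 2 − 0 = 1. So H_1 = Z.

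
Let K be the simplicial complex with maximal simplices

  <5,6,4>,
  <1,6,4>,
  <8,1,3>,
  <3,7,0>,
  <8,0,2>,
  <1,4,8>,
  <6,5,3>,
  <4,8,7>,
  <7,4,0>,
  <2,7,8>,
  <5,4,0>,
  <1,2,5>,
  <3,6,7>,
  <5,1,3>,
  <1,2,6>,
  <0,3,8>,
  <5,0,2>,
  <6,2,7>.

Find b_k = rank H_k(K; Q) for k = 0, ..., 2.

b_0 = 1, b_1 = 1, b_2 = 0.

Order the vertices as 0 < 1 < 2 < 3 < 4 < 5 < 6 < 7 < 8. Listing each simplex with vertices in this order, K has dimension 2 with simplices:

  0-simplices (9): [0], [1], [2], [3], [4], [5], [6], [7], [8]
  1-simplices (27): (27 of them)
  2-simplices (18): [0,2,5], [0,2,8], [0,3,7], [0,3,8], [0,4,5], [0,4,7], [1,2,5], [1,2,6], [1,3,5], [1,3,8], [1,4,6], [1,4,8], [2,6,7], [2,7,8], [3,5,6], [3,6,7], [4,5,6], [4,7,8]

so the chain groups are C_0 ≅ Z^9, C_1 ≅ Z^27, C_2 ≅ Z^18.

The boundary map ∂_1: C_1 → C_0 is given by ∂[p,q] = [q] − [p]. For instance
  ∂[0,2] = [2] − [0].
As a 9×27 matrix over Z this has rank 8, with invariant factors (1,1,1,1,1,1,1,1).

Boundary ∂_2: C_2 → C_1 acts by ∂[p,q,r] = [q,r] − [p,r] + [p,q]. For instance
  ∂[1,3,8] = [3,8] − [1,8] + [1,3],
  ∂[4,7,8] = [7,8] − [4,8] + [4,7].
This gives a 27×18 integer matrix of rank 18; reducing to Smith normal form yields diagonal entries (1,1,1,1,1,1,1,1,1,1,1,1,1,1,1,1,1,2).

From H_k ≅ ker(∂_k) / im(∂_{k+1}) we obtain:

  H_0: rank C_0 − rank ∂_1 = 9 − 8 = 1, and the invariant factors of ∂_1 are all 1, so H_0 ≅ Z.
  H_1: rank ker ∂_1 − rank ∂_2 = (27 − 8) − 18 = 1, and ∂_2 has invariant factor 2 > 1, so H_1 ≅ Z ⊕ Z/2.
  H_2: rank ker ∂_2 − rank ∂_3 = (18 − 18) − 0 = 0, and there is no ∂_3, so H_2 ≅ 0.

Hence the Betti numbers are b_0 = 1, b_1 = 1, b_2 = 0.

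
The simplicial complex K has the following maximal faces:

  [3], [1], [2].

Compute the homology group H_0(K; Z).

Take the total order 1 < 2 < 3 on the vertex set. Then K (dimension 0) consists of the simplices:

  0-simplices (3): [1], [2], [3]

Hence C_0 ≅ Z^3.

From H_k ≅ ker(∂_k) / im(∂_{k+1}) we obtain:

  H_0: rank C_0 − rank ∂_1 = 3 − 0 = 3, and there is no ∂_1, so H_0 = Z^3.

(K is a triangulation of a set of 3 points.)

H_0 = Z^3.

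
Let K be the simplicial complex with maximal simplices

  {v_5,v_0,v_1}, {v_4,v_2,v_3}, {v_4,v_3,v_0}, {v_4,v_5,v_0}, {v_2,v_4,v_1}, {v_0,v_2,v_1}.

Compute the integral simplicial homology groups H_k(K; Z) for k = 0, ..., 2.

Fix the vertex order v_0 < v_1 < v_2 < v_3 < v_4 < v_5 and write every simplex with vertices in increasing order. Then dim K = 2 and the simplices of K are:

  0-simplices (6): [v_0], [v_1], [v_2], [v_3], [v_4], [v_5]
  1-simplices (12): [v_0,v_1], [v_0,v_2], [v_0,v_3], [v_0,v_4], [v_0,v_5], [v_1,v_2], [v_1,v_4], [v_1,v_5], [v_2,v_3], [v_2,v_4], [v_3,v_4], [v_4,v_5]
  2-simplices (6): [v_0,v_1,v_2], [v_0,v_1,v_5], [v_0,v_3,v_4], [v_0,v_4,v_5], [v_1,v_2,v_4], [v_2,v_3,v_4]

so the chain groups are C_0 ≅ Z^6, C_1 ≅ Z^12, C_2 ≅ Z^6.

∂_1: C_1 → C_0 sends each edge [p,q] (with p < q) to q − p.
This gives a 6×12 integer matrix of rank 5; reducing to Smith normal form yields diagonal entries (1,1,1,1,1).

The boundary map ∂_2: C_2 → C_1 sends each 2-simplex [p,q,r] to [q,r] − [p,r] + [p,q]. For instance
  ∂[v_0,v_1,v_5] = [v_1,v_5] − [v_0,v_5] + [v_0,v_1],
  ∂[v_0,v_3,v_4] = [v_3,v_4] − [v_0,v_4] + [v_0,v_3].
This gives a 12×6 integer matrix of rank 6; reducing to Smith normal form yields diagonal entries (1,1,1,1,1,1).

Now H_k = ker ∂_k / im ∂_{k+1}, so:

  H_0: rank C_0 − rank ∂_1 = 6 − 5 = 1, and the invariant factors of ∂_1 are all 1, so H_0 ≅ Z.
  H_1: rank ker ∂_1 − rank ∂_2 = (12 − 5) − 6 = 1, and the invariant factors of ∂_2 are all 1, so H_1 ≅ Z.
  H_2: rank ker ∂_2 − rank ∂_3 = (6 − 6) − 0 = 0, and there is no ∂_3, so H_2 ≅ 0.

H_0 ≅ Z,  H_1 ≅ Z,  H_2 = 0.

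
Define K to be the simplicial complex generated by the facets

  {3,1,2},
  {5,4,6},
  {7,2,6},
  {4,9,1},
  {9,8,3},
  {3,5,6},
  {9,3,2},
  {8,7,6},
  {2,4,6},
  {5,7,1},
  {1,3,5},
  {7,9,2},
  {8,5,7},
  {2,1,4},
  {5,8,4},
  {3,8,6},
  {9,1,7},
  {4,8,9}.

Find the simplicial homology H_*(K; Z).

H_0 ≅ Z,  H_1 ≅ Z × Z/2,  H_2 = 0.

Fix the vertex order 1 < 2 < 3 < 4 < 5 < 6 < 7 < 8 < 9 and write every simplex with vertices in increasing order. Then dim K = 2 and the simplices of K are:

  0-simplices (9): [1], [2], [3], [4], [5], [6], [7], [8], [9]
  1-simplices (27): (27 of them)
  2-simplices (18): [1,2,3], [1,2,4], [1,3,5], [1,4,9], [1,5,7], [1,7,9], [2,3,9], [2,4,6], [2,6,7], [2,7,9], [3,5,6], [3,6,8], [3,8,9], [4,5,6], [4,5,8], [4,8,9], [5,7,8], [6,7,8]

giving chain groups C_0 ≅ Z^9, C_1 ≅ Z^27, C_2 ≅ Z^18.

∂_1: C_1 → C_0 is given by ∂[p,q] = [q] − [p].
The 9×27 boundary matrix has rank 8 and Smith normal form diag(1,1,1,1,1,1,1,1).

The boundary map ∂_2: C_2 → C_1 sends each 2-simplex [p,q,r] to [q,r] − [p,r] + [p,q]. For instance
  ∂[1,7,9] = [7,9] − [1,9] + [1,7],
  ∂[2,4,6] = [4,6] − [2,6] + [2,4].
The resulting 27×18 matrix has rank 18, and its Smith normal form has invariant factors (1,1,1,1,1,1,1,1,1,1,1,1,1,1,1,1,1,2).

From H_k ≅ ker(∂_k) / im(∂_{k+1}) we obtain:

  H_0: rank C_0 − rank ∂_1 = 9 − 8 = 1, and the invariant factors of ∂_1 are all 1, so H_0 ≅ Z.
  H_1: rank ker ∂_1 − rank ∂_2 = (27 − 8) − 18 = 1, and ∂_2 has invariant factor 2 > 1, so H_1 ≅ Z × Z/2.
  H_2: rank ker ∂_2 − rank ∂_3 = (18 − 18) − 0 = 0, and there is no ∂_3, so H_2 ≅ 0.

As a check, the Euler characteristic is 9 − 27 + 18 = 0, which agrees with 1 − 1 + 0 = 0.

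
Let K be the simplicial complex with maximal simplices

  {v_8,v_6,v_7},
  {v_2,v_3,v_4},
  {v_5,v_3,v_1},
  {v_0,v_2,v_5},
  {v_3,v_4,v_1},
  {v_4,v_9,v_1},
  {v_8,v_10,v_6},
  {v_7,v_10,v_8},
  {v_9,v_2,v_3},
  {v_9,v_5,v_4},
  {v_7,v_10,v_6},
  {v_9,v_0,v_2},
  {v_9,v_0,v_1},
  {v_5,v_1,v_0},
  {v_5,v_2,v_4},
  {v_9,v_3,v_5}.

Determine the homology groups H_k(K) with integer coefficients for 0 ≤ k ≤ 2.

H_0 = Z^2,  H_1 = Z/2,  H_2 = Z.

Fix the vertex order v_0 < v_1 < v_2 < v_3 < v_4 < v_5 < v_6 < v_7 < v_8 < v_9 < v_10 and write every simplex with vertices in increasing order. Then dim K = 2 and the simplices of K are:

  0-simplices (11): [v_0], [v_1], [v_2], [v_3], [v_4], [v_5], [v_6], [v_7], [v_8], [v_9], [v_10]
  1-simplices (24): (24 of them)
  2-simplices (16): (16 of them)

Hence C_0 ≅ Z^11, C_1 ≅ Z^24, C_2 ≅ Z^16.

The boundary map ∂_1: C_1 → C_0 is given by ∂[p,q] = [q] − [p]. For instance
  ∂[v_1,v_3] = [v_3] − [v_1].
The resulting 11×24 matrix has rank 9, and its Smith normal form has invariant factors (1,1,1,1,1,1,1,1,1).

∂_2: C_2 → C_1 maps a triangle to the signed sum of its edges. For instance
  ∂[v_1,v_4,v_9] = [v_4,v_9] − [v_1,v_9] + [v_1,v_4],
  ∂[v_1,v_3,v_5] = [v_3,v_5] − [v_1,v_5] + [v_1,v_3].
This gives a 24×16 integer matrix of rank 15; reducing to Smith normal form yields diagonal entries (1,1,1,1,1,1,1,1,1,1,1,1,1,1,2).

Computing H_k = (kernel of ∂_k) / (image of ∂_{k+1}):

  H_0: rank C_0 − rank ∂_1 = 11 − 9 = 2, and the invariant factors of ∂_1 are all 1, so H_0 = Z^2.
  H_1: rank ker ∂_1 − rank ∂_2 = (24 − 9) − 15 = 0, and ∂_2 has invariant factor 2 > 1, so H_1 = Z/2.
  H_2: rank ker ∂_2 − rank ∂_3 = (16 − 15) − 0 = 1, and there is no ∂_3, so H_2 = Z.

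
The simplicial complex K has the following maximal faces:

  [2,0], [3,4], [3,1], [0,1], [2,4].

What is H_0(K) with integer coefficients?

H_0 ≅ Z.

K has 5 vertices, 5 edges.
rank ∂_0 = 0, rank ∂_1 = 4 ⇒ b_0 = 5 − 0 − 4 = 1; all invariant factors of ∂_1 are 1 so no torsion. So H_0 = Z.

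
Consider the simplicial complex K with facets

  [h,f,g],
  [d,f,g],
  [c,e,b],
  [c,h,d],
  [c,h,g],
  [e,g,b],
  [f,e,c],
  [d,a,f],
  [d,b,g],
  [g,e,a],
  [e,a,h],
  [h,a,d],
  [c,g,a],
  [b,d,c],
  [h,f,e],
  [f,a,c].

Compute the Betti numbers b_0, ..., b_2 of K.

We work with the vertex ordering a < b < c < d < e < f < g < h. The simplices of K, each written with vertices in increasing order, are:

  0-simplices (8): a, b, c, d, e, f, g, h
  1-simplices (24): ac, ad, ae, af, ag, ah, bc, bd, be, bg, cd, ce, cf, cg, ch, df, dg, dh, ef, eg, eh, fg, fh, gh
  2-simplices (16): acf, acg, adf, adh, aeg, aeh, bcd, bce, bdg, beg, cdh, cef, cgh, dfg, efh, fgh

so the chain groups are C_0 ≅ Z^8, C_1 ≅ Z^24, C_2 ≅ Z^16.

Boundary ∂_1: C_1 → C_0 is given by ∂[p,q] = [q] − [p].
This gives a 8×24 integer matrix of rank 7; reducing to Smith normal form yields diagonal entries (1,1,1,1,1,1,1).

The boundary map ∂_2: C_2 → C_1 maps a triangle to the signed sum of its edges. For instance
  ∂acg = cg − ag + ac,
  ∂beg = eg − bg + be.
This gives a 24×16 integer matrix of rank 15; reducing to Smith normal form yields diagonal entries (1,1,1,1,1,1,1,1,1,1,1,1,1,1,1).

From H_k ≅ ker(∂_k) / im(∂_{k+1}) we obtain:

  H_0: rank C_0 − rank ∂_1 = 8 − 7 = 1, and the invariant factors of ∂_1 are all 1, so H_0 ≅ Z.
  H_1: rank ker ∂_1 − rank ∂_2 = (24 − 7) − 15 = 2, and the invariant factors of ∂_2 are all 1, so H_1 ≅ Z^2.
  H_2: rank ker ∂_2 − rank ∂_3 = (16 − 15) − 0 = 1, and there is no ∂_3, so H_2 ≅ Z.

(K is a triangulation of the torus T^2.)

Hence the Betti numbers are b_0 = 1, b_1 = 2, b_2 = 1.

b_0 = 1, b_1 = 2, b_2 = 1.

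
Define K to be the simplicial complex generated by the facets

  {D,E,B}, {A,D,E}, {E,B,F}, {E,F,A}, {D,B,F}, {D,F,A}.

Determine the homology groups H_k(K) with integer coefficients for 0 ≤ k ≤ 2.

We work with the vertex ordering A < B < D < E < F. The simplices of K, each written with vertices in increasing order, are:

  0-simplices (5): A, B, D, E, F
  1-simplices (9): AD, AE, AF, BD, BE, BF, DE, DF, EF
  2-simplices (6): ADE, ADF, AEF, BDE, BDF, BEF

Hence C_0 ≅ Z^5, C_1 ≅ Z^9, C_2 ≅ Z^6.

The boundary map ∂_1: C_1 → C_0 sends each edge [p,q] (with p < q) to q − p. For instance
  ∂AF = F − A.
The 5×9 boundary matrix has rank 4 and Smith normal form diag(1,1,1,1).

Boundary ∂_2: C_2 → C_1 sends each 2-simplex [p,q,r] to [q,r] − [p,r] + [p,q]. For instance
  ∂BEF = EF − BF + BE,
  ∂BDF = DF − BF + BD.
This gives a 9×6 integer matrix of rank 5; reducing to Smith normal form yields diagonal entries (1,1,1,1,1).

Now H_k = ker ∂_k / im ∂_{k+1}, so:

  H_0: rank C_0 − rank ∂_1 = 5 − 4 = 1, and the invariant factors of ∂_1 are all 1, so H_0 ≅ Z.
  H_1: rank ker ∂_1 − rank ∂_2 = (9 − 4) − 5 = 0, and the invariant factors of ∂_2 are all 1, so H_1 ≅ 0.
  H_2: rank ker ∂_2 − rank ∂_3 = (6 − 5) − 0 = 1, and there is no ∂_3, so H_2 ≅ Z.

As a check, the Euler characteristic is 5 − 9 + 6 = 2, which agrees with 1 − 0 + 1 = 2.
(K is a triangulation of the 2-sphere S^2.)

H_0 ≅ Z,  H_1 = 0,  H_2 ≅ Z.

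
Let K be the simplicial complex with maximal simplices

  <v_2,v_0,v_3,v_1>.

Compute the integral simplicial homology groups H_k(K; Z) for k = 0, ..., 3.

Take the total order v_0 < v_1 < v_2 < v_3 on the vertex set. Then K (dimension 3) consists of the simplices:

  0-simplices (4): [v_0], [v_1], [v_2], [v_3]
  1-simplices (6): [v_0,v_1], [v_0,v_2], [v_0,v_3], [v_1,v_2], [v_1,v_3], [v_2,v_3]
  2-simplices (4): [v_0,v_1,v_2], [v_0,v_1,v_3], [v_0,v_2,v_3], [v_1,v_2,v_3]
  3-simplices (1): [v_0,v_1,v_2,v_3]

giving chain groups C_0 ≅ Z^4, C_1 ≅ Z^6, C_2 ≅ Z^4, C_3 ≅ Z^1.

Boundary ∂_1: C_1 → C_0 sends each edge [p,q] (with p < q) to q − p. For instance
  ∂[v_0,v_3] = [v_3] − [v_0].
The resulting 4×6 matrix has rank 3, and its Smith normal form has invariant factors (1,1,1).

Boundary ∂_2: C_2 → C_1 maps a triangle to the signed sum of its edges. For instance
  ∂[v_0,v_1,v_3] = [v_1,v_3] − [v_0,v_3] + [v_0,v_1],
  ∂[v_1,v_2,v_3] = [v_2,v_3] − [v_1,v_3] + [v_1,v_2].
The resulting 6×4 matrix has rank 3, and its Smith normal form has invariant factors (1,1,1).

∂_3: C_3 → C_2 sends each 3-simplex σ to the alternating sum Σ_i (−1)^i (σ with its i-th vertex removed). For instance
  ∂[v_0,v_1,v_2,v_3] = [v_1,v_2,v_3] − [v_0,v_2,v_3] + [v_0,v_1,v_3] − [v_0,v_1,v_2].
This gives a 4×1 integer matrix of rank 1; reducing to Smith normal form yields diagonal entries (1).

Now H_k = ker ∂_k / im ∂_{k+1}, so:

  H_0: rank C_0 − rank ∂_1 = 4 − 3 = 1, and the invariant factors of ∂_1 are all 1, so H_0 ≅ Z.
  H_1: rank ker ∂_1 − rank ∂_2 = (6 − 3) − 3 = 0, and the invariant factors of ∂_2 are all 1, so H_1 ≅ 0.
  H_2: rank ker ∂_2 − rank ∂_3 = (4 − 3) − 1 = 0, and the invariant factors of ∂_3 are all 1, so H_2 ≅ 0.
  H_3: rank ker ∂_3 − rank ∂_4 = (1 − 1) − 0 = 0, and there is no ∂_4, so H_3 ≅ 0.

(K is a triangulation of the 3-simplex.)

H_0 = Z,  H_1 = 0,  H_2 = 0,  H_3 = 0.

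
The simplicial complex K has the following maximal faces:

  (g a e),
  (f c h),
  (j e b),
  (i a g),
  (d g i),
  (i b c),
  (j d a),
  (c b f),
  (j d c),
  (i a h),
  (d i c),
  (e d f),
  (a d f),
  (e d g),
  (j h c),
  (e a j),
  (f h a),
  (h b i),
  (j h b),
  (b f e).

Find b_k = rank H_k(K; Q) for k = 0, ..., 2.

K has 10 vertices, 30 edges, 20 triangles.
rank ∂_0 = 0, rank ∂_1 = 9 ⇒ b_0 = 10 − 0 − 9 = 1; all invariant factors of ∂_1 are 1 so no torsion. So H_0 ≅ Z.
rank ∂_1 = 9, rank ∂_2 = 20 ⇒ b_1 = 30 − 9 − 20 = 1; ∂_2 has invariant factor(s) [2] giving torsion. So H_1 ≅ Z × Z/2.
rank ∂_2 = 20, rank ∂_3 = 0 ⇒ b_2 = 20 − 20 − 0 = 0. So H_2 ≅ 0.

b_0 = 1, b_1 = 1, b_2 = 0.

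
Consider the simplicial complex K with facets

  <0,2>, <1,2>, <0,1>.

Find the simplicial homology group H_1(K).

Order the vertices as 0 < 1 < 2. Listing each simplex with vertices in this order, K has dimension 1 with simplices:

  0-simplices (3): [0], [1], [2]
  1-simplices (3): [0,1], [0,2], [1,2]

so the chain groups are C_0 ≅ Z^3, C_1 ≅ Z^3.

Boundary ∂_1: C_1 → C_0 sends each edge [p,q] (with p < q) to q − p. For instance
  ∂[0,1] = [1] − [0].
As a 3×3 matrix over Z this has rank 2, with invariant factors (1,1).

From H_k ≅ ker(∂_k) / im(∂_{k+1}) we obtain:

  H_1: rank ker ∂_1 − rank ∂_2 = (3 − 2) − 0 = 1, and there is no ∂_2, so H_1 ≅ Z.

H_1 ≅ Z.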